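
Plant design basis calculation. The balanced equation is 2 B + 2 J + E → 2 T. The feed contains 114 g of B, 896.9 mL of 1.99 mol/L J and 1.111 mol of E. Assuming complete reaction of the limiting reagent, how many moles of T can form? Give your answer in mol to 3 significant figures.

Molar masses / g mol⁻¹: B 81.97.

n(B) = 114.0 / 81.97 = 1.391 mol
n(J) = 1.99 × 896.9/1000 = 1.785 mol
n(E) = 1.111 mol
n/ν → B: 0.6955, J: 0.8925, E: 1.111; B is limiting.
n(T) = (2/2) × 1.391 = 1.391 mol

1.39 mol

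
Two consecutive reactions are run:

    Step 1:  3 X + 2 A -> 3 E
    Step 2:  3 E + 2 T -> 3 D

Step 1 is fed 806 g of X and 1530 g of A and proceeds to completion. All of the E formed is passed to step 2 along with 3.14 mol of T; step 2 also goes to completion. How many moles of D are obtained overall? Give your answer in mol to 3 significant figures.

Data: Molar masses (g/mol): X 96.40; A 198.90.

Step 1:
n(X) = 806.0 / 96.40 = 8.361 mol
n(A) = 1530 / 198.90 = 7.692 mol
n/ν → X: 2.787, A: 3.846; X is limiting.
n(E) produced = (3/3) × 8.361 = 8.361 mol
Step 2:
n(E) available = 8.361 mol
n(T) = 3.140 mol
n/ν → E: 2.787, T: 1.570; T is limiting.
n(D) = (3/2) × 3.140 = 4.710 mol

4.71 mol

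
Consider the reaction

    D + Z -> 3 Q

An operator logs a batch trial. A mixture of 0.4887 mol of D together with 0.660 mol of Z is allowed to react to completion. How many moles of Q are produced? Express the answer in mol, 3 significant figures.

1.47 mol

n(D) = 0.4887 mol
n(Z) = 0.6600 mol
n/ν → D: 0.4887, Z: 0.6600; D is limiting.
n(Q) = (3/1) × 0.4887 = 1.466 mol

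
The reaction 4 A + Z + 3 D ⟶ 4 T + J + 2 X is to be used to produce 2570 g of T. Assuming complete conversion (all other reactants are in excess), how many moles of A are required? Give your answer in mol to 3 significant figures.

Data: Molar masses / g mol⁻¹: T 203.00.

12.7 mol

n(T) = 2570 / 203.00 = 12.66 mol
n(A) = (4/4) × 12.66 = 12.66 mol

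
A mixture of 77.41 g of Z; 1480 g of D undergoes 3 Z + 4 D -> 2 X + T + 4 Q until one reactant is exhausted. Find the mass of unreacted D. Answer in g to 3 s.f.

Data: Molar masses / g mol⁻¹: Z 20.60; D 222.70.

364 g

n(Z) = 77.41 / 20.60 = 3.758 mol
n(D) = 1480 / 222.70 = 6.646 mol
n/ν for Z = 3.758/3 = 1.253
n/ν for D = 6.646/4 = 1.662
Smallest n/ν is Z → limiting reagent.
D consumed = (4/3) × 3.758 = 5.011 mol
D remaining = 6.646 − 5.011 = 1.635 mol
mass = 1.635 × 222.70 = 364.1 g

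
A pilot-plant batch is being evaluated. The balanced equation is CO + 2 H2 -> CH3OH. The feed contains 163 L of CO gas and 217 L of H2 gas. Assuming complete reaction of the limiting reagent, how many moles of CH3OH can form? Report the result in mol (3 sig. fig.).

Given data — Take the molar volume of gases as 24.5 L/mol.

4.43 mol

n(CO) = 163.0 / 24.5 = 6.653 mol
n(H2) = 217.0 / 24.5 = 8.857 mol
n/ν for CO = 6.653/1 = 6.653
n/ν for H2 = 8.857/2 = 4.429
Smallest n/ν is H2 → limiting reagent.
n(CH3OH) = (1/2) × 8.857 = 4.429 mol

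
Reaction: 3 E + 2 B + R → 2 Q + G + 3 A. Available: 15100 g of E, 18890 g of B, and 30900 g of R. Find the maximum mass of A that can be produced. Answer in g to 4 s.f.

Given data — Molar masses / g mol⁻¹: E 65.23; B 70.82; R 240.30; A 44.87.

n(E) = 15100 / 65.23 = 231.5 mol
n(B) = 18890 / 70.82 = 266.7 mol
n(R) = 30900 / 240.30 = 128.6 mol
n/ν for E = 231.5/3 = 77.17
n/ν for B = 266.7/2 = 133.4
n/ν for R = 128.6/1 = 128.6
Smallest n/ν is E → limiting reagent.
n(A) = (3/3) × 231.5 = 231.5 mol
mass = 231.5 × 44.87 = 10390 g

10390 g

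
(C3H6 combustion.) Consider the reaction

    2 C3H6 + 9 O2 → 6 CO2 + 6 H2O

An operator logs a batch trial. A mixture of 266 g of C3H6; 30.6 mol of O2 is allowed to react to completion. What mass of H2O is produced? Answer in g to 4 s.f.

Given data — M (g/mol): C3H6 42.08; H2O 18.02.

341.7 g

n(C3H6) = 266.0 / 42.08 = 6.321 mol
n(O2) = 30.60 mol
n/ν for C3H6 = 6.321/2 = 3.161
n/ν for O2 = 30.60/9 = 3.400
Smallest n/ν is C3H6 → limiting reagent.
n(H2O) = (6/2) × 6.321 = 18.96 mol
mass = 18.96 × 18.02 = 341.7 g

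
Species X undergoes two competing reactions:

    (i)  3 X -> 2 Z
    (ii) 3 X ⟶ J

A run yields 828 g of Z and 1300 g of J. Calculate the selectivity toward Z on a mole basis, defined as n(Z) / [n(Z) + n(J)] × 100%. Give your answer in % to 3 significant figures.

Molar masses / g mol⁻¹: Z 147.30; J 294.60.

n(Z) = 828 / 147.30 = 5.621 mol
n(J) = 1300 / 294.60 = 4.413 mol
selectivity = 5.621/(5.621+4.413) × 100 = 56.02 %

56.0 %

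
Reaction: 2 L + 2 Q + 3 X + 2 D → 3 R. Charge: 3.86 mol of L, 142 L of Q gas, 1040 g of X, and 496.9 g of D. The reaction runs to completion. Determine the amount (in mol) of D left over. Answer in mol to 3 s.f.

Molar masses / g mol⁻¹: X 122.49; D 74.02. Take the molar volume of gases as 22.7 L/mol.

2.85 mol

n(L) = 3.860 mol
n(Q) = 142.0 / 22.7 = 6.256 mol
n(X) = 1040 / 122.49 = 8.490 mol
n(D) = 496.9 / 74.02 = 6.713 mol
n/ν → L: 1.930, Q: 3.128, X: 2.830, D: 3.357; L is limiting.
D consumed = (2/2) × 3.860 = 3.860 mol
D remaining = 6.713 − 3.860 = 2.853 mol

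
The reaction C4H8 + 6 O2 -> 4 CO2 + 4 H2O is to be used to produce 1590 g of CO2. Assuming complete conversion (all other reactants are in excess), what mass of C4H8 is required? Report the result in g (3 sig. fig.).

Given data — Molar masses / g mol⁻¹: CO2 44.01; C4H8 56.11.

n(CO2) = 1590 / 44.01 = 36.13 mol
n(C4H8) = (1/4) × 36.13 = 9.033 mol
mass = 9.033 × 56.11 = 506.8 g

507 g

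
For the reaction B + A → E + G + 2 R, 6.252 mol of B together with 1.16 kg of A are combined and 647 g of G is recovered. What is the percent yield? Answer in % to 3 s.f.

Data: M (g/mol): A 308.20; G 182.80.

94.0 %

n(B) = 6.252 mol
n(A) = 1.160×1000 / 308.20 = 3.764 mol
n/ν for B = 6.252/1 = 6.252
n/ν for A = 3.764/1 = 3.764
Smallest n/ν is A → limiting reagent.
theoretical n(G) = (1/1) × 3.764 = 3.764 mol → 688.1 g
% yield = 647 / 688.1 × 100 = 94.03 %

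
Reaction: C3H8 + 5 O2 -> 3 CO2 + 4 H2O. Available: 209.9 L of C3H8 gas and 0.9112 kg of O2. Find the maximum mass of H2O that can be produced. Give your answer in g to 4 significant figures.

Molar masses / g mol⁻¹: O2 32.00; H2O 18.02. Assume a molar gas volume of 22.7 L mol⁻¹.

410.5 g

n(C3H8) = 209.9 / 22.7 = 9.247 mol
n(O2) = 0.9112×1000 / 32.00 = 28.48 mol
n/ν for C3H8 = 9.247/1 = 9.247
n/ν for O2 = 28.48/5 = 5.696
Smallest n/ν is O2 → limiting reagent.
n(H2O) = (4/5) × 28.48 = 22.78 mol
mass = 22.78 × 18.02 = 410.5 g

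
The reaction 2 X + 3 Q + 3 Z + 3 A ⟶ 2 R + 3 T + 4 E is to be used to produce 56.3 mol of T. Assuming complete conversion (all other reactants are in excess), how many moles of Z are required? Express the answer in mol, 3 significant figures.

56.3 mol

n(T) = 56.30 mol
n(Z) = (3/3) × 56.30 = 56.30 mol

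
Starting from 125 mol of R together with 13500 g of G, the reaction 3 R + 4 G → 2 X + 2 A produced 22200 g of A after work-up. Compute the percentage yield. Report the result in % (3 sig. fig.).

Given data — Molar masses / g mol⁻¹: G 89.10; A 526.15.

55.7 %

n(R) = 125.0 mol
n(G) = 13500 / 89.10 = 151.5 mol
n/ν for R = 125.0/3 = 41.67
n/ν for G = 151.5/4 = 37.88
Smallest n/ν is G → limiting reagent.
theoretical n(A) = (2/4) × 151.5 = 75.75 mol → 39860 g
% yield = 22200 / 39860 × 100 = 55.69 %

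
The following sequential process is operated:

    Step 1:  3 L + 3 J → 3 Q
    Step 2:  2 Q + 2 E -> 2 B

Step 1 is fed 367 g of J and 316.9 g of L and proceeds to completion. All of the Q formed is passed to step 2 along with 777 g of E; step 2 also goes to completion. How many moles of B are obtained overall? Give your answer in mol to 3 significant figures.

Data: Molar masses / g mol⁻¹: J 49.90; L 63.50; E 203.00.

Step 1:
n(J) = 367.0 / 49.90 = 7.355 mol
n(L) = 316.9 / 63.50 = 4.991 mol
n/ν for J = 7.355/3 = 2.452
n/ν for L = 4.991/3 = 1.664
Smallest n/ν is L → limiting reagent.
n(Q) produced = (3/3) × 4.991 = 4.991 mol
Step 2:
n(Q) available = 4.991 mol
n(E) = 777.0 / 203.00 = 3.828 mol
n/ν for Q = 4.991/2 = 2.496
n/ν for E = 3.828/2 = 1.914
Smallest n/ν is E → limiting reagent.
n(B) = (2/2) × 3.828 = 3.828 mol

3.83 mol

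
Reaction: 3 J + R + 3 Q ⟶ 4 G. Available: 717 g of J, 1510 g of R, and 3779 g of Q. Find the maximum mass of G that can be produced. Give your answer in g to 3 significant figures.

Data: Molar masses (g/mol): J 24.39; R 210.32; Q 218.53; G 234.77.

n(J) = 717.0 / 24.39 = 29.40 mol
n(R) = 1510 / 210.32 = 7.180 mol
n(Q) = 3779 / 218.53 = 17.29 mol
n/ν for J = 29.40/3 = 9.800
n/ν for R = 7.180/1 = 7.180
n/ν for Q = 17.29/3 = 5.763
Smallest n/ν is Q → limiting reagent.
n(G) = (4/3) × 17.29 = 23.05 mol
mass = 23.05 × 234.77 = 5411 g

5410 g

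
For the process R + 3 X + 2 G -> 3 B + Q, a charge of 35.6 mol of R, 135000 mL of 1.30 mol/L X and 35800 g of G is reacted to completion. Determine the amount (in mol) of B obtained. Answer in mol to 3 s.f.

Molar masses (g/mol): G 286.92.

n(R) = 35.60 mol
n(X) = 1.30 × 135000/1000 = 175.5 mol
n(G) = 35800 / 286.92 = 124.8 mol
n/ν for R = 35.60/1 = 35.60
n/ν for X = 175.5/3 = 58.50
n/ν for G = 124.8/2 = 62.40
Smallest n/ν is R → limiting reagent.
n(B) = (3/1) × 35.60 = 106.8 mol

107 mol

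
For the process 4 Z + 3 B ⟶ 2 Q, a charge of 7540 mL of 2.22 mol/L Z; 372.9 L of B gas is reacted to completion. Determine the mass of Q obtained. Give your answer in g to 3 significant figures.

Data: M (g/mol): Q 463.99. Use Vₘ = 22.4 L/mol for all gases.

3880 g

n(Z) = 2.22 × 7540/1000 = 16.74 mol
n(B) = 372.9 / 22.4 = 16.65 mol
n/ν for Z = 16.74/4 = 4.185
n/ν for B = 16.65/3 = 5.550
Smallest n/ν is Z → limiting reagent.
n(Q) = (2/4) × 16.74 = 8.370 mol
mass = 8.370 × 463.99 = 3884 g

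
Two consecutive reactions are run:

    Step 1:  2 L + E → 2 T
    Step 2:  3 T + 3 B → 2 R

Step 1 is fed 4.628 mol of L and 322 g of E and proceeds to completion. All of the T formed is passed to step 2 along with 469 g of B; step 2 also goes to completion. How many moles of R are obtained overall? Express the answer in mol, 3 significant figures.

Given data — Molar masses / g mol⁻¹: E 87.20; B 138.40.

Step 1:
n(L) = 4.628 mol
n(E) = 322.0 / 87.20 = 3.693 mol
n/ν → L: 2.314, E: 3.693; L is limiting.
n(T) produced = (2/2) × 4.628 = 4.628 mol
Step 2:
n(T) available = 4.628 mol
n(B) = 469.0 / 138.40 = 3.389 mol
n/ν → T: 1.543, B: 1.130; B is limiting.
n(R) = (2/3) × 3.389 = 2.259 mol

2.26 mol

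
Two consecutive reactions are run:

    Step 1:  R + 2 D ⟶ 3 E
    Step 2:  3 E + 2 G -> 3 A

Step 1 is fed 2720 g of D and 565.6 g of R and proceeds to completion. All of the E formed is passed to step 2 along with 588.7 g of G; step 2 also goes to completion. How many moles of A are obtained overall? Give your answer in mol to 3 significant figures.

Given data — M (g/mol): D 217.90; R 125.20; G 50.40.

13.6 mol

Step 1:
n(D) = 2720 / 217.90 = 12.48 mol
n(R) = 565.6 / 125.20 = 4.518 mol
n/ν → D: 6.240, R: 4.518; R is limiting.
n(E) produced = (3/1) × 4.518 = 13.55 mol
Step 2:
n(E) available = 13.55 mol
n(G) = 588.7 / 50.40 = 11.68 mol
n/ν → E: 4.517, G: 5.840; E is limiting.
n(A) = (3/3) × 13.55 = 13.55 mol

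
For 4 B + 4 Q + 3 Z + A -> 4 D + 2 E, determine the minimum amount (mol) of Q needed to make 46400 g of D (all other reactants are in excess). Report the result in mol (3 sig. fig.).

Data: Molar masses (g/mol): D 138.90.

334 mol

n(D) = 46400 / 138.90 = 334.1 mol
n(Q) = (4/4) × 334.1 = 334.1 mol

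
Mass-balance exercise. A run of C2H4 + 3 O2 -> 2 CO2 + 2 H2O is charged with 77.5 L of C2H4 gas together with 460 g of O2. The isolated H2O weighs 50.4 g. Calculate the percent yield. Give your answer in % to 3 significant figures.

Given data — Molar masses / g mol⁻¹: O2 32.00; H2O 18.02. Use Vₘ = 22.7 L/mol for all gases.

41.0 %

n(C2H4) = 77.50 / 22.7 = 3.414 mol
n(O2) = 460.0 / 32.00 = 14.38 mol
n/ν → C2H4: 3.414, O2: 4.793; C2H4 is limiting.
theoretical n(H2O) = (2/1) × 3.414 = 6.828 mol → 123.0 g
% yield = 50.4 / 123.0 × 100 = 40.98 %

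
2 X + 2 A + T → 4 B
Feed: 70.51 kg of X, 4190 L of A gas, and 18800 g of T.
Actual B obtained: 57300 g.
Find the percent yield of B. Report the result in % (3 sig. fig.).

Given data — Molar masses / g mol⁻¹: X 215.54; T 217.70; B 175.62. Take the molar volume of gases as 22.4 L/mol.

n(X) = 70.51×1000 / 215.54 = 327.1 mol
n(A) = 4190 / 22.4 = 187.1 mol
n(T) = 18800 / 217.70 = 86.36 mol
n/ν for X = 327.1/2 = 163.6
n/ν for A = 187.1/2 = 93.55
n/ν for T = 86.36/1 = 86.36
Smallest n/ν is T → limiting reagent.
theoretical n(B) = (4/1) × 86.36 = 345.4 mol → 60660 g
% yield = 57300 / 60660 × 100 = 94.46 %

94.5 %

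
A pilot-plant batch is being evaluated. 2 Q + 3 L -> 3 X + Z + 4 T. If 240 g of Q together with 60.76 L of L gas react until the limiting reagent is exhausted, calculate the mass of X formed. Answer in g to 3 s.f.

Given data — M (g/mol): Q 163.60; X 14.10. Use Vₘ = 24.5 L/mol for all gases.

n(Q) = 240.0 / 163.60 = 1.467 mol
n(L) = 60.76 / 24.5 = 2.480 mol
n/ν for Q = 1.467/2 = 0.7335
n/ν for L = 2.480/3 = 0.8267
Smallest n/ν is Q → limiting reagent.
n(X) = (3/2) × 1.467 = 2.201 mol
mass = 2.201 × 14.10 = 31.03 g

31.0 g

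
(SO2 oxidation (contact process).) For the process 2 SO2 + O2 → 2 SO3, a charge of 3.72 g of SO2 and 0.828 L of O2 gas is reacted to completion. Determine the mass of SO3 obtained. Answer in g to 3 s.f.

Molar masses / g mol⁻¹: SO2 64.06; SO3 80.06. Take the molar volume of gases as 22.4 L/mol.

4.65 g

n(SO2) = 3.720 / 64.06 = 0.05807 mol
n(O2) = 0.8280 / 22.4 = 0.03696 mol
n/ν for SO2 = 0.05807/2 = 0.02904
n/ν for O2 = 0.03696/1 = 0.03696
Smallest n/ν is SO2 → limiting reagent.
n(SO3) = (2/2) × 0.05807 = 0.05807 mol
mass = 0.05807 × 80.06 = 4.649 g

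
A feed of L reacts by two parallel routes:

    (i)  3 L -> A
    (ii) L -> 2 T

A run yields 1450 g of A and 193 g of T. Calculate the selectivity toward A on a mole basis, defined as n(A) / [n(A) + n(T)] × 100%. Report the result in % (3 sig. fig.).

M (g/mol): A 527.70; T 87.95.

n(A) = 1450 / 527.70 = 2.748 mol
n(T) = 193 / 87.95 = 2.194 mol
selectivity = 2.748/(2.748+2.194) × 100 = 55.61 %

55.6 %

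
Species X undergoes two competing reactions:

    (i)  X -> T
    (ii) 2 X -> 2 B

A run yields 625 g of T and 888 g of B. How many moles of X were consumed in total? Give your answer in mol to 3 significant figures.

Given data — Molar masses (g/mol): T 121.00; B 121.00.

12.5 mol

n(T) = 625 / 121.00 = 5.165 mol
n(B) = 888 / 121.00 = 7.339 mol
n(X) via (i) = (1/1)×5.165 = 5.165 mol
n(X) via (ii) = (2/2)×7.339 = 7.339 mol
total n(X) = 5.165 + 7.339 = 12.50 mol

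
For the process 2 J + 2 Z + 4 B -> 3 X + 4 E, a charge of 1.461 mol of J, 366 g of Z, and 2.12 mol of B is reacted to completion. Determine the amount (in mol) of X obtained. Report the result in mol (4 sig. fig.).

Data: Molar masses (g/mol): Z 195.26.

n(J) = 1.461 mol
n(Z) = 366.0 / 195.26 = 1.874 mol
n(B) = 2.120 mol
n/ν for J = 1.461/2 = 0.7305
n/ν for Z = 1.874/2 = 0.9370
n/ν for B = 2.120/4 = 0.5300
Smallest n/ν is B → limiting reagent.
n(X) = (3/4) × 2.120 = 1.590 mol

1.590 mol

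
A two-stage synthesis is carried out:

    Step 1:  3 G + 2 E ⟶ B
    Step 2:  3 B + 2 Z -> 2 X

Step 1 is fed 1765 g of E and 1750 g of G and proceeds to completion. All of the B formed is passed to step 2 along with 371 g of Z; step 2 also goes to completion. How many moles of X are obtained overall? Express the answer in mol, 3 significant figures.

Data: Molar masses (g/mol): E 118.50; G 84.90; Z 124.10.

Step 1:
n(E) = 1765 / 118.50 = 14.89 mol
n(G) = 1750 / 84.90 = 20.61 mol
n/ν for E = 14.89/2 = 7.445
n/ν for G = 20.61/3 = 6.870
Smallest n/ν is G → limiting reagent.
n(B) produced = (1/3) × 20.61 = 6.870 mol
Step 2:
n(B) available = 6.870 mol
n(Z) = 371.0 / 124.10 = 2.990 mol
n/ν for B = 6.870/3 = 2.290
n/ν for Z = 2.990/2 = 1.495
Smallest n/ν is Z → limiting reagent.
n(X) = (2/2) × 2.990 = 2.990 mol

2.99 mol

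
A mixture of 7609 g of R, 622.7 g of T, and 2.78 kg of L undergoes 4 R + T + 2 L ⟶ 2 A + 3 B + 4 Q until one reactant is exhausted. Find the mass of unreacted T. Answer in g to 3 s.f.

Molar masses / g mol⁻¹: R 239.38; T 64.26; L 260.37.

280 g

n(R) = 7609 / 239.38 = 31.79 mol
n(T) = 622.7 / 64.26 = 9.690 mol
n(L) = 2.780×1000 / 260.37 = 10.68 mol
n/ν → R: 7.948, T: 9.690, L: 5.340; L is limiting.
T consumed = (1/2) × 10.68 = 5.340 mol
T remaining = 9.690 − 5.340 = 4.350 mol
mass = 4.350 × 64.26 = 279.5 g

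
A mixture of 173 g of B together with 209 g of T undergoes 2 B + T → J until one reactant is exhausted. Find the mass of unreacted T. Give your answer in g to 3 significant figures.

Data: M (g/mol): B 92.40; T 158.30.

60.8 g

n(B) = 173.0 / 92.40 = 1.872 mol
n(T) = 209.0 / 158.30 = 1.320 mol
n/ν for B = 1.872/2 = 0.9360
n/ν for T = 1.320/1 = 1.320
Smallest n/ν is B → limiting reagent.
T consumed = (1/2) × 1.872 = 0.9360 mol
T remaining = 1.320 − 0.9360 = 0.3840 mol
mass = 0.3840 × 158.30 = 60.79 g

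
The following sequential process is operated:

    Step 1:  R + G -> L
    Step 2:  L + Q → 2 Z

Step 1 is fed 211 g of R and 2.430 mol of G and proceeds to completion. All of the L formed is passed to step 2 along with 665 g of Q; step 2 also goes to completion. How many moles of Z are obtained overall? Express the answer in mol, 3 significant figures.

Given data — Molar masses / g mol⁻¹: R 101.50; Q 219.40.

4.16 mol

Step 1:
n(R) = 211.0 / 101.50 = 2.079 mol
n(G) = 2.430 mol
n/ν for R = 2.079/1 = 2.079
n/ν for G = 2.430/1 = 2.430
Smallest n/ν is R → limiting reagent.
n(L) produced = (1/1) × 2.079 = 2.079 mol
Step 2:
n(L) available = 2.079 mol
n(Q) = 665.0 / 219.40 = 3.031 mol
n/ν for L = 2.079/1 = 2.079
n/ν for Q = 3.031/1 = 3.031
Smallest n/ν is L → limiting reagent.
n(Z) = (2/1) × 2.079 = 4.158 mol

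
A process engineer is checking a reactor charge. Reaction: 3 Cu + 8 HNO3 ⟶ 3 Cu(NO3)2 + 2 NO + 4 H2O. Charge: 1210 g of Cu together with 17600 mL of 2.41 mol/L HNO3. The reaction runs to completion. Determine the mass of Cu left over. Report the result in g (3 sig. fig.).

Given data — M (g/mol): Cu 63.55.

n(Cu) = 1210 / 63.55 = 19.04 mol
n(HNO3) = 2.41 × 17600/1000 = 42.42 mol
n/ν for Cu = 19.04/3 = 6.347
n/ν for HNO3 = 42.42/8 = 5.303
Smallest n/ν is HNO3 → limiting reagent.
Cu consumed = (3/8) × 42.42 = 15.91 mol
Cu remaining = 19.04 − 15.91 = 3.130 mol
mass = 3.130 × 63.55 = 198.9 g

199 g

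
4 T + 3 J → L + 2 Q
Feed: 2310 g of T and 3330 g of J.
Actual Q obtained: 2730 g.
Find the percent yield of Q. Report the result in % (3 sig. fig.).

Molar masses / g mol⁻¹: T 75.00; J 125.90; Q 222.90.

79.5 %

n(T) = 2310 / 75.00 = 30.80 mol
n(J) = 3330 / 125.90 = 26.45 mol
n/ν for T = 30.80/4 = 7.700
n/ν for J = 26.45/3 = 8.817
Smallest n/ν is T → limiting reagent.
theoretical n(Q) = (2/4) × 30.80 = 15.40 mol → 3433 g
% yield = 2730 / 3433 × 100 = 79.52 %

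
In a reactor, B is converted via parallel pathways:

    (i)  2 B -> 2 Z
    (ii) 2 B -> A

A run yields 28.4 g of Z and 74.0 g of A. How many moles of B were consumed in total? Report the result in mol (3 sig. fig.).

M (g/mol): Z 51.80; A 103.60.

1.98 mol

n(Z) = 28.4 / 51.80 = 0.5483 mol
n(A) = 74.0 / 103.60 = 0.7143 mol
n(B) via (i) = (2/2)×0.5483 = 0.5483 mol
n(B) via (ii) = (2/1)×0.7143 = 1.429 mol
total n(B) = 0.5483 + 1.429 = 1.977 mol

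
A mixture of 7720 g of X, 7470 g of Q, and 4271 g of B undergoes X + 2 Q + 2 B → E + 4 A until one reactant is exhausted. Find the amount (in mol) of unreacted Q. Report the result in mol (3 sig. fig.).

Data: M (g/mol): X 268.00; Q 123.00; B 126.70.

n(X) = 7720 / 268.00 = 28.81 mol
n(Q) = 7470 / 123.00 = 60.73 mol
n(B) = 4271 / 126.70 = 33.71 mol
n/ν → X: 28.81, Q: 30.37, B: 16.86; B is limiting.
Q consumed = (2/2) × 33.71 = 33.71 mol
Q remaining = 60.73 − 33.71 = 27.02 mol

27.0 mol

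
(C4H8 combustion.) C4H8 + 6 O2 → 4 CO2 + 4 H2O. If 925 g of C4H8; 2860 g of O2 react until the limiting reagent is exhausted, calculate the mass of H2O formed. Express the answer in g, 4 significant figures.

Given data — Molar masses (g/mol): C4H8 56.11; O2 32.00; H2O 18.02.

n(C4H8) = 925.0 / 56.11 = 16.49 mol
n(O2) = 2860 / 32.00 = 89.38 mol
n/ν → C4H8: 16.49, O2: 14.90; O2 is limiting.
n(H2O) = (4/6) × 89.38 = 59.59 mol
mass = 59.59 × 18.02 = 1074 g

1074 g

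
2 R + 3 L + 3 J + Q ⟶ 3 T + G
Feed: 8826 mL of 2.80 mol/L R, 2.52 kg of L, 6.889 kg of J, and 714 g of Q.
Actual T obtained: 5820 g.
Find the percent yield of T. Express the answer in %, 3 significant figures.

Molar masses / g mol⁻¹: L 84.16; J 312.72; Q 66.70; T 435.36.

60.7 %

n(R) = 2.80 × 8826/1000 = 24.71 mol
n(L) = 2.520×1000 / 84.16 = 29.94 mol
n(J) = 6.889×1000 / 312.72 = 22.03 mol
n(Q) = 714.0 / 66.70 = 10.70 mol
n/ν for R = 24.71/2 = 12.36
n/ν for L = 29.94/3 = 9.980
n/ν for J = 22.03/3 = 7.343
n/ν for Q = 10.70/1 = 10.70
Smallest n/ν is J → limiting reagent.
theoretical n(T) = (3/3) × 22.03 = 22.03 mol → 9591 g
% yield = 5820 / 9591 × 100 = 60.68 %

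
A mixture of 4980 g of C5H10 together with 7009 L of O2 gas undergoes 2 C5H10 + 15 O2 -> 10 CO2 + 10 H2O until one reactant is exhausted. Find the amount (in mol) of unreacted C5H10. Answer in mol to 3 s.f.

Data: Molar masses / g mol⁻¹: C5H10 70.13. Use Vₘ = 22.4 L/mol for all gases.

29.3 mol

n(C5H10) = 4980 / 70.13 = 71.01 mol
n(O2) = 7009 / 22.4 = 312.9 mol
n/ν for C5H10 = 71.01/2 = 35.51
n/ν for O2 = 312.9/15 = 20.86
Smallest n/ν is O2 → limiting reagent.
C5H10 consumed = (2/15) × 312.9 = 41.72 mol
C5H10 remaining = 71.01 − 41.72 = 29.29 mol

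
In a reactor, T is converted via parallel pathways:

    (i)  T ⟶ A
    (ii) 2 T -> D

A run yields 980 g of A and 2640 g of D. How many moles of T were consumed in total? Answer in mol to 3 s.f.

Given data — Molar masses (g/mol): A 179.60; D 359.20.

20.2 mol

n(A) = 980 / 179.60 = 5.457 mol
n(D) = 2640 / 359.20 = 7.350 mol
n(T) via (i) = (1/1)×5.457 = 5.457 mol
n(T) via (ii) = (2/1)×7.350 = 14.70 mol
total n(T) = 5.457 + 14.70 = 20.16 mol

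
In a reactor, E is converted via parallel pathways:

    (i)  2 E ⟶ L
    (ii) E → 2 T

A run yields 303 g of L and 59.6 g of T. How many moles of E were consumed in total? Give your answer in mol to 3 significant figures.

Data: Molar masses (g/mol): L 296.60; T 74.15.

n(L) = 303 / 296.60 = 1.022 mol
n(T) = 59.6 / 74.15 = 0.8038 mol
n(E) via (i) = (2/1)×1.022 = 2.044 mol
n(E) via (ii) = (1/2)×0.8038 = 0.4019 mol
total n(E) = 2.044 + 0.4019 = 2.446 mol

2.45 mol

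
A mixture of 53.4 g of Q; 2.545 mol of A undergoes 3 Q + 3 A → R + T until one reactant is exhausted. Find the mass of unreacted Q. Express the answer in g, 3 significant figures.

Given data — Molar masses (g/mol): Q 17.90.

7.84 g

n(Q) = 53.40 / 17.90 = 2.983 mol
n(A) = 2.545 mol
n/ν for Q = 2.983/3 = 0.9943
n/ν for A = 2.545/3 = 0.8483
Smallest n/ν is A → limiting reagent.
Q consumed = (3/3) × 2.545 = 2.545 mol
Q remaining = 2.983 − 2.545 = 0.4380 mol
mass = 0.4380 × 17.90 = 7.840 g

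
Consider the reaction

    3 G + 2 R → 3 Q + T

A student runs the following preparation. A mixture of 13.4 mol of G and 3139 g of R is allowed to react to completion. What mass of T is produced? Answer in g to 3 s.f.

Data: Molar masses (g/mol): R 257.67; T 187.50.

838 g

n(G) = 13.40 mol
n(R) = 3139 / 257.67 = 12.18 mol
n/ν for G = 13.40/3 = 4.467
n/ν for R = 12.18/2 = 6.090
Smallest n/ν is G → limiting reagent.
n(T) = (1/3) × 13.40 = 4.467 mol
mass = 4.467 × 187.50 = 837.6 g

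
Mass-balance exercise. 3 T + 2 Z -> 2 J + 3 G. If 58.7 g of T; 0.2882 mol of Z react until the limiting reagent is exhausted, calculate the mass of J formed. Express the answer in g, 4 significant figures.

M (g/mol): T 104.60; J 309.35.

n(T) = 58.70 / 104.60 = 0.5612 mol
n(Z) = 0.2882 mol
n/ν → T: 0.1871, Z: 0.1441; Z is limiting.
n(J) = (2/2) × 0.2882 = 0.2882 mol
mass = 0.2882 × 309.35 = 89.15 g

89.15 g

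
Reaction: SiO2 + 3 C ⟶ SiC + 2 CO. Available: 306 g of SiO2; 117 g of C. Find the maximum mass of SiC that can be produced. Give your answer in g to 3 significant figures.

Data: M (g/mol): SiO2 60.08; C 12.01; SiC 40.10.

n(SiO2) = 306.0 / 60.08 = 5.093 mol
n(C) = 117.0 / 12.01 = 9.742 mol
n/ν → SiO2: 5.093, C: 3.247; C is limiting.
n(SiC) = (1/3) × 9.742 = 3.247 mol
mass = 3.247 × 40.10 = 130.2 g

130 g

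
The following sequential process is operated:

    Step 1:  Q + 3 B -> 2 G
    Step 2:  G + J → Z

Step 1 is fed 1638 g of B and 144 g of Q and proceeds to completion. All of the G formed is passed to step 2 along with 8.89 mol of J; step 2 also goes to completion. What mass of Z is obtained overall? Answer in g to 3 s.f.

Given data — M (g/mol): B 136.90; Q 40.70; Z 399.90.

2830 g

Step 1:
n(B) = 1638 / 136.90 = 11.96 mol
n(Q) = 144.0 / 40.70 = 3.538 mol
n/ν for B = 11.96/3 = 3.987
n/ν for Q = 3.538/1 = 3.538
Smallest n/ν is Q → limiting reagent.
n(G) produced = (2/1) × 3.538 = 7.076 mol
Step 2:
n(G) available = 7.076 mol
n(J) = 8.890 mol
n/ν for G = 7.076/1 = 7.076
n/ν for J = 8.890/1 = 8.890
Smallest n/ν is G → limiting reagent.
n(Z) = (1/1) × 7.076 = 7.076 mol
mass = 7.076 × 399.90 = 2830 g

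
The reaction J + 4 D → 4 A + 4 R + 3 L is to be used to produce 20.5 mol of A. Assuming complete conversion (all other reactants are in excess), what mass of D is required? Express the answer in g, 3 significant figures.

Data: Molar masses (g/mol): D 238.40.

4890 g

n(A) = 20.50 mol
n(D) = (4/4) × 20.50 = 20.50 mol
mass = 20.50 × 238.40 = 4887 g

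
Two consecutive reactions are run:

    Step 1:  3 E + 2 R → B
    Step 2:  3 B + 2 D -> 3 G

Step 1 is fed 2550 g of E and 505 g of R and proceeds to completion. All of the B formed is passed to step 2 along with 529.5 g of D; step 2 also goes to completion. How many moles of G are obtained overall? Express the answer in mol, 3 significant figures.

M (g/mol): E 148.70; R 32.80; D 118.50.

5.72 mol

Step 1:
n(E) = 2550 / 148.70 = 17.15 mol
n(R) = 505.0 / 32.80 = 15.40 mol
n/ν → E: 5.717, R: 7.700; E is limiting.
n(B) produced = (1/3) × 17.15 = 5.717 mol
Step 2:
n(B) available = 5.717 mol
n(D) = 529.5 / 118.50 = 4.468 mol
n/ν → B: 1.906, D: 2.234; B is limiting.
n(G) = (3/3) × 5.717 = 5.717 mol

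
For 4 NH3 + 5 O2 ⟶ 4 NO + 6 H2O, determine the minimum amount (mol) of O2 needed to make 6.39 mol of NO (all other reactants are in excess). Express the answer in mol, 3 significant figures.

7.99 mol

n(NO) = 6.390 mol
n(O2) = (5/4) × 6.390 = 7.988 mol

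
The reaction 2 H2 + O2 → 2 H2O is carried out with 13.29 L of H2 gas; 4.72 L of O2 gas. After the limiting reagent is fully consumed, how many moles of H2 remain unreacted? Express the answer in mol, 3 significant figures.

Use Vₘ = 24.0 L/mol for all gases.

0.160 mol

n(H2) = 13.29 / 24.0 = 0.5538 mol
n(O2) = 4.720 / 24.0 = 0.1967 mol
n/ν → H2: 0.2769, O2: 0.1967; O2 is limiting.
H2 consumed = (2/1) × 0.1967 = 0.3934 mol
H2 remaining = 0.5538 − 0.3934 = 0.1604 mol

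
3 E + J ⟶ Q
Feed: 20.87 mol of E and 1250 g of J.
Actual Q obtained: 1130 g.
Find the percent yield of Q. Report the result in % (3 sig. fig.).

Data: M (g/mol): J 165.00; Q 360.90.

n(E) = 20.87 mol
n(J) = 1250 / 165.00 = 7.576 mol
n/ν for E = 20.87/3 = 6.957
n/ν for J = 7.576/1 = 7.576
Smallest n/ν is E → limiting reagent.
theoretical n(Q) = (1/3) × 20.87 = 6.957 mol → 2511 g
% yield = 1130 / 2511 × 100 = 45.00 %

45.0 %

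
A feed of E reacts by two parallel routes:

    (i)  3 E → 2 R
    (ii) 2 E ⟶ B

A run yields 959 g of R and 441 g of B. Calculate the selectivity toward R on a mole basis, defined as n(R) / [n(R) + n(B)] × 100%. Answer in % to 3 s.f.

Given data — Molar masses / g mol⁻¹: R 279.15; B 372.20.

n(R) = 959 / 279.15 = 3.435 mol
n(B) = 441 / 372.20 = 1.185 mol
selectivity = 3.435/(3.435+1.185) × 100 = 74.35 %

74.4 %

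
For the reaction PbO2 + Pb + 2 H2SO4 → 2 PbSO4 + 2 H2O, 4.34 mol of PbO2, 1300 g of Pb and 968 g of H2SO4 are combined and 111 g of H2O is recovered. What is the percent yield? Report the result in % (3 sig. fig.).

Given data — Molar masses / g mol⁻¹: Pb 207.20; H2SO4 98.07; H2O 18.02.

n(PbO2) = 4.340 mol
n(Pb) = 1300 / 207.20 = 6.274 mol
n(H2SO4) = 968.0 / 98.07 = 9.871 mol
n/ν for PbO2 = 4.340/1 = 4.340
n/ν for Pb = 6.274/1 = 6.274
n/ν for H2SO4 = 9.871/2 = 4.936
Smallest n/ν is PbO2 → limiting reagent.
theoretical n(H2O) = (2/1) × 4.340 = 8.680 mol → 156.4 g
% yield = 111 / 156.4 × 100 = 70.97 %

71.0 %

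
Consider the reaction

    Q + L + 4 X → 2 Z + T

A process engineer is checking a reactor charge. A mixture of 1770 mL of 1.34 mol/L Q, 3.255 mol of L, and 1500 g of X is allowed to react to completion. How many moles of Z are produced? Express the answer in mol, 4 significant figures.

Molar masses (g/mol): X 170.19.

n(Q) = 1.34 × 1770/1000 = 2.372 mol
n(L) = 3.255 mol
n(X) = 1500 / 170.19 = 8.814 mol
n/ν for Q = 2.372/1 = 2.372
n/ν for L = 3.255/1 = 3.255
n/ν for X = 8.814/4 = 2.204
Smallest n/ν is X → limiting reagent.
n(Z) = (2/4) × 8.814 = 4.407 mol

4.407 mol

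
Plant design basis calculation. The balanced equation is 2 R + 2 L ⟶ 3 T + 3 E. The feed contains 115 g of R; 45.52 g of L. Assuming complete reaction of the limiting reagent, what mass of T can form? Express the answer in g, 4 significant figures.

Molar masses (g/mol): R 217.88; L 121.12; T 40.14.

n(R) = 115.0 / 217.88 = 0.5278 mol
n(L) = 45.52 / 121.12 = 0.3758 mol
n/ν for R = 0.5278/2 = 0.2639
n/ν for L = 0.3758/2 = 0.1879
Smallest n/ν is L → limiting reagent.
n(T) = (3/2) × 0.3758 = 0.5637 mol
mass = 0.5637 × 40.14 = 22.63 g

22.63 g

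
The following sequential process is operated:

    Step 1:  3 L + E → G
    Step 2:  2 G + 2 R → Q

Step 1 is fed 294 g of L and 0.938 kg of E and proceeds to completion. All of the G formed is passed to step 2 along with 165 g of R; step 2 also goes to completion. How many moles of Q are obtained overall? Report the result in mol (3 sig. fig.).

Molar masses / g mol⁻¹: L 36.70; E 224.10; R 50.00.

Step 1:
n(L) = 294.0 / 36.70 = 8.011 mol
n(E) = 0.9380×1000 / 224.10 = 4.186 mol
n/ν for L = 8.011/3 = 2.670
n/ν for E = 4.186/1 = 4.186
Smallest n/ν is L → limiting reagent.
n(G) produced = (1/3) × 8.011 = 2.670 mol
Step 2:
n(G) available = 2.670 mol
n(R) = 165.0 / 50.00 = 3.300 mol
n/ν for G = 2.670/2 = 1.335
n/ν for R = 3.300/2 = 1.650
Smallest n/ν is G → limiting reagent.
n(Q) = (1/2) × 2.670 = 1.335 mol

1.34 mol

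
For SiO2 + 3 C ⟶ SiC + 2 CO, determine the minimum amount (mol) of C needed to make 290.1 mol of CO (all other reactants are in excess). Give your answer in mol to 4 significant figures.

435.2 mol

n(CO) = 290.1 mol
n(C) = (3/2) × 290.1 = 435.2 mol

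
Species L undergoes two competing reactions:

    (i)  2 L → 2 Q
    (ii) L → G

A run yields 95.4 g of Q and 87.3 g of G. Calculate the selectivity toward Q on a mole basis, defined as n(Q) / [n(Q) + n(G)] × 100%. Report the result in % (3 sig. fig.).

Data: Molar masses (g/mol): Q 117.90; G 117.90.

52.2 %

n(Q) = 95.4 / 117.90 = 0.8092 mol
n(G) = 87.3 / 117.90 = 0.7405 mol
selectivity = 0.8092/(0.8092+0.7405) × 100 = 52.22 %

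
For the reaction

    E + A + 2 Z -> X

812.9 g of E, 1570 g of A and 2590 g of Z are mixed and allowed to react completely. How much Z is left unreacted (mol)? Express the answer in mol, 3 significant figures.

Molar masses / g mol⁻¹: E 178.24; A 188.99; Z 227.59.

2.26 mol

n(E) = 812.9 / 178.24 = 4.561 mol
n(A) = 1570 / 188.99 = 8.307 mol
n(Z) = 2590 / 227.59 = 11.38 mol
n/ν for E = 4.561/1 = 4.561
n/ν for A = 8.307/1 = 8.307
n/ν for Z = 11.38/2 = 5.690
Smallest n/ν is E → limiting reagent.
Z consumed = (2/1) × 4.561 = 9.122 mol
Z remaining = 11.38 − 9.122 = 2.258 mol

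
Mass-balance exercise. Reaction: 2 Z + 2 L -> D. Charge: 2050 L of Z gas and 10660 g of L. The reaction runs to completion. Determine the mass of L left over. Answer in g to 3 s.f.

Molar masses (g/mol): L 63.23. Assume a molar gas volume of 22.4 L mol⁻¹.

4870 g

n(Z) = 2050 / 22.4 = 91.52 mol
n(L) = 10660 / 63.23 = 168.6 mol
n/ν for Z = 91.52/2 = 45.76
n/ν for L = 168.6/2 = 84.30
Smallest n/ν is Z → limiting reagent.
L consumed = (2/2) × 91.52 = 91.52 mol
L remaining = 168.6 − 91.52 = 77.08 mol
mass = 77.08 × 63.23 = 4874 g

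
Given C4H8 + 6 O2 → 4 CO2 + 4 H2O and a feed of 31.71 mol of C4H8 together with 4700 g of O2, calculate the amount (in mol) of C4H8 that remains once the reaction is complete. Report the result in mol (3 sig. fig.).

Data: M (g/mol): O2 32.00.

7.23 mol

n(C4H8) = 31.71 mol
n(O2) = 4700 / 32.00 = 146.9 mol
n/ν → C4H8: 31.71, O2: 24.48; O2 is limiting.
C4H8 consumed = (1/6) × 146.9 = 24.48 mol
C4H8 remaining = 31.71 − 24.48 = 7.230 mol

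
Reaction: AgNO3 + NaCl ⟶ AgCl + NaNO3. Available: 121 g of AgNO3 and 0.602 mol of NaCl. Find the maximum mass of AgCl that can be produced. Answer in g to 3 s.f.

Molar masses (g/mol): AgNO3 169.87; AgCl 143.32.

86.3 g

n(AgNO3) = 121.0 / 169.87 = 0.7123 mol
n(NaCl) = 0.6020 mol
n/ν for AgNO3 = 0.7123/1 = 0.7123
n/ν for NaCl = 0.6020/1 = 0.6020
Smallest n/ν is NaCl → limiting reagent.
n(AgCl) = (1/1) × 0.6020 = 0.6020 mol
mass = 0.6020 × 143.32 = 86.28 g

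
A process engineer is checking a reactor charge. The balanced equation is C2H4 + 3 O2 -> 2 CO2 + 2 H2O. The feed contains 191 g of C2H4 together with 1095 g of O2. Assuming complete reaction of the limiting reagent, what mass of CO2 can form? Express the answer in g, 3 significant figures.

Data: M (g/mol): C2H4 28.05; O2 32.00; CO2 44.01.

599 g

n(C2H4) = 191.0 / 28.05 = 6.809 mol
n(O2) = 1095 / 32.00 = 34.22 mol
n/ν → C2H4: 6.809, O2: 11.41; C2H4 is limiting.
n(CO2) = (2/1) × 6.809 = 13.62 mol
mass = 13.62 × 44.01 = 599.4 g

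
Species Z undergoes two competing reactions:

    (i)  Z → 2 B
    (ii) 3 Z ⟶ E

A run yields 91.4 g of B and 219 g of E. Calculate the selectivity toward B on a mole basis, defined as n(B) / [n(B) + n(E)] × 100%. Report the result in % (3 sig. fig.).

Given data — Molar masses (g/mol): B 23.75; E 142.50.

71.5 %

n(B) = 91.4 / 23.75 = 3.848 mol
n(E) = 219 / 142.50 = 1.537 mol
selectivity = 3.848/(3.848+1.537) × 100 = 71.46 %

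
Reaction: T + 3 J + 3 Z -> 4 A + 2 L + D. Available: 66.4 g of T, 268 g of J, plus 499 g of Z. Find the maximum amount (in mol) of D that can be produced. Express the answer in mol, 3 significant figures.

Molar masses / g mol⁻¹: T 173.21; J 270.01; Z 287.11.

0.331 mol

n(T) = 66.40 / 173.21 = 0.3833 mol
n(J) = 268.0 / 270.01 = 0.9926 mol
n(Z) = 499.0 / 287.11 = 1.738 mol
n/ν for T = 0.3833/1 = 0.3833
n/ν for J = 0.9926/3 = 0.3309
n/ν for Z = 1.738/3 = 0.5793
Smallest n/ν is J → limiting reagent.
n(D) = (1/3) × 0.9926 = 0.3309 mol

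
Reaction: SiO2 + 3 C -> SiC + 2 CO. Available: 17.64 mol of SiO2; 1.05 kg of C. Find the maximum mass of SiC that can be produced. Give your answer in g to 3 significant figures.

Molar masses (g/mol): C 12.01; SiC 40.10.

707 g

n(SiO2) = 17.64 mol
n(C) = 1.050×1000 / 12.01 = 87.43 mol
n/ν for SiO2 = 17.64/1 = 17.64
n/ν for C = 87.43/3 = 29.14
Smallest n/ν is SiO2 → limiting reagent.
n(SiC) = (1/1) × 17.64 = 17.64 mol
mass = 17.64 × 40.10 = 707.4 g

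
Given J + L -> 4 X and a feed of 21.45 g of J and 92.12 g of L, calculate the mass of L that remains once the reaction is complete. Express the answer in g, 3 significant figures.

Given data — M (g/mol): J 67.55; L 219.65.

n(J) = 21.45 / 67.55 = 0.3175 mol
n(L) = 92.12 / 219.65 = 0.4194 mol
n/ν → J: 0.3175, L: 0.4194; J is limiting.
L consumed = (1/1) × 0.3175 = 0.3175 mol
L remaining = 0.4194 − 0.3175 = 0.1019 mol
mass = 0.1019 × 219.65 = 22.38 g

22.4 g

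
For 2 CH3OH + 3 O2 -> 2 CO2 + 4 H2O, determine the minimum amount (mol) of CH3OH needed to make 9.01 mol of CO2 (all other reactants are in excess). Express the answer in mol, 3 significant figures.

n(CO2) = 9.010 mol
n(CH3OH) = (2/2) × 9.010 = 9.010 mol

9.01 mol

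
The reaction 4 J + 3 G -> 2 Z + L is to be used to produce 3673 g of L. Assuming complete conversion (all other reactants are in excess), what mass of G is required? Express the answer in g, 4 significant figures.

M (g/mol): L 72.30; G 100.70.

n(L) = 3673 / 72.30 = 50.80 mol
n(G) = (3/1) × 50.80 = 152.4 mol
mass = 152.4 × 100.70 = 15350 g

15350 g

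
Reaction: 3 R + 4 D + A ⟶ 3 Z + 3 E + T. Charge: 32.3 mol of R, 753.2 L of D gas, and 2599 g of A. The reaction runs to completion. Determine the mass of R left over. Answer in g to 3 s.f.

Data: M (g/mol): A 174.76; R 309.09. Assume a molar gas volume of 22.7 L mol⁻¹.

n(R) = 32.30 mol
n(D) = 753.2 / 22.7 = 33.18 mol
n(A) = 2599 / 174.76 = 14.87 mol
n/ν for R = 32.30/3 = 10.77
n/ν for D = 33.18/4 = 8.295
n/ν for A = 14.87/1 = 14.87
Smallest n/ν is D → limiting reagent.
R consumed = (3/4) × 33.18 = 24.89 mol
R remaining = 32.30 − 24.89 = 7.410 mol
mass = 7.410 × 309.09 = 2290 g

2290 g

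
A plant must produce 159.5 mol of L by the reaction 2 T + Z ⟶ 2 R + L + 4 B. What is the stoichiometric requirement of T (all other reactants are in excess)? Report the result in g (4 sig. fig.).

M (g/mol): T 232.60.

n(L) = 159.5 mol
n(T) = (2/1) × 159.5 = 319.0 mol
mass = 319.0 × 232.60 = 74200 g

74200 g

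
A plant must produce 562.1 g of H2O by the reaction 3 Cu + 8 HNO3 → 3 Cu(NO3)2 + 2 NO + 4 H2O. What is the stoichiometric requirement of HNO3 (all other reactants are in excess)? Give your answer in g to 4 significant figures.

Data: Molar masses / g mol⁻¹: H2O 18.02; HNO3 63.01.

n(H2O) = 562.1 / 18.02 = 31.19 mol
n(HNO3) = (8/4) × 31.19 = 62.38 mol
mass = 62.38 × 63.01 = 3931 g

3931 g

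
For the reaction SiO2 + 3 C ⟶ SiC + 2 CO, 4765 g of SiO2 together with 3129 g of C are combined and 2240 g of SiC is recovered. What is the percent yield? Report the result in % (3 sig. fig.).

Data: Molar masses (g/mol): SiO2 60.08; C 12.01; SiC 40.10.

n(SiO2) = 4765 / 60.08 = 79.31 mol
n(C) = 3129 / 12.01 = 260.5 mol
n/ν for SiO2 = 79.31/1 = 79.31
n/ν for C = 260.5/3 = 86.83
Smallest n/ν is SiO2 → limiting reagent.
theoretical n(SiC) = (1/1) × 79.31 = 79.31 mol → 3180 g
% yield = 2240 / 3180 × 100 = 70.44 %

70.4 %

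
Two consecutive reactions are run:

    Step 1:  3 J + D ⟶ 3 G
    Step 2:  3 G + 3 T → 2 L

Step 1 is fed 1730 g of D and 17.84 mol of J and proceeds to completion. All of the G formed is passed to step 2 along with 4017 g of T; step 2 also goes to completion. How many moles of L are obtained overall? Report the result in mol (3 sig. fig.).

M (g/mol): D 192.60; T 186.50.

Step 1:
n(D) = 1730 / 192.60 = 8.982 mol
n(J) = 17.84 mol
n/ν for D = 8.982/1 = 8.982
n/ν for J = 17.84/3 = 5.947
Smallest n/ν is J → limiting reagent.
n(G) produced = (3/3) × 17.84 = 17.84 mol
Step 2:
n(G) available = 17.84 mol
n(T) = 4017 / 186.50 = 21.54 mol
n/ν for G = 17.84/3 = 5.947
n/ν for T = 21.54/3 = 7.180
Smallest n/ν is G → limiting reagent.
n(L) = (2/3) × 17.84 = 11.89 mol

11.9 mol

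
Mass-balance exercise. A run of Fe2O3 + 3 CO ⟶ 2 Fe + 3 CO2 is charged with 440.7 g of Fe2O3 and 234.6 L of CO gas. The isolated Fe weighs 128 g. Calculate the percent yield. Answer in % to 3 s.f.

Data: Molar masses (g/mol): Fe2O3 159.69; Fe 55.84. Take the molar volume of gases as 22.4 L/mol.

n(Fe2O3) = 440.7 / 159.69 = 2.760 mol
n(CO) = 234.6 / 22.4 = 10.47 mol
n/ν for Fe2O3 = 2.760/1 = 2.760
n/ν for CO = 10.47/3 = 3.490
Smallest n/ν is Fe2O3 → limiting reagent.
theoretical n(Fe) = (2/1) × 2.760 = 5.520 mol → 308.2 g
% yield = 128 / 308.2 × 100 = 41.53 %

41.5 %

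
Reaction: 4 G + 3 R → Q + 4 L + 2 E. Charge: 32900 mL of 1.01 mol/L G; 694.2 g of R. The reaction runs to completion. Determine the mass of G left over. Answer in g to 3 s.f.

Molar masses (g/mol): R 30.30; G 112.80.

302 g

n(G) = 1.01 × 32900/1000 = 33.23 mol
n(R) = 694.2 / 30.30 = 22.91 mol
n/ν for G = 33.23/4 = 8.308
n/ν for R = 22.91/3 = 7.637
Smallest n/ν is R → limiting reagent.
G consumed = (4/3) × 22.91 = 30.55 mol
G remaining = 33.23 − 30.55 = 2.680 mol
mass = 2.680 × 112.80 = 302.3 g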